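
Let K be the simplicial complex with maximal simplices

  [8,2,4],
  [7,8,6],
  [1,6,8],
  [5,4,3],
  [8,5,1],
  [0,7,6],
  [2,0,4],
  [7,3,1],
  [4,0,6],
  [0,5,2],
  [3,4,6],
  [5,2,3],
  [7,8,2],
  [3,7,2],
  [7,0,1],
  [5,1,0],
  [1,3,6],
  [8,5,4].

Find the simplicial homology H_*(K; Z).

We work with the vertex ordering 0 < 1 < 2 < 3 < 4 < 5 < 6 < 7 < 8. The simplices of K, each written with vertices in increasing order, are:

  0-simplices (9): [0], [1], [2], [3], [4], [5], [6], [7], [8]
  1-simplices (27): (27 of them)
  2-simplices (18): [0,1,5], [0,1,7], [0,2,4], [0,2,5], [0,4,6], [0,6,7], [1,3,6], [1,3,7], [1,5,8], [1,6,8], [2,3,5], [2,3,7], [2,4,8], [2,7,8], [3,4,5], [3,4,6], [4,5,8], [6,7,8]

giving chain groups C_0 ≅ Z^9, C_1 ≅ Z^27, C_2 ≅ Z^18.

The boundary map ∂_1: C_1 → C_0 is given by ∂[p,q] = [q] − [p].
The resulting 9×27 matrix has rank 8, and its Smith normal form has invariant factors (1,1,1,1,1,1,1,1).

The boundary map ∂_2: C_2 → C_1 acts by ∂[p,q,r] = [q,r] − [p,r] + [p,q]. For instance
  ∂[0,6,7] = [6,7] − [0,7] + [0,6],
  ∂[1,3,7] = [3,7] − [1,7] + [1,3].
As a 27×18 matrix over Z this has rank 18, with invariant factors (1,1,1,1,1,1,1,1,1,1,1,1,1,1,1,1,1,2).

Now H_k = ker ∂_k / im ∂_{k+1}, so:

  H_0: rank C_0 − rank ∂_1 = 9 − 8 = 1, and the invariant factors of ∂_1 are all 1, so H_0 = Z.
  H_1: rank ker ∂_1 − rank ∂_2 = (27 − 8) − 18 = 1, and ∂_2 has invariant factor 2 > 1, so H_1 = Z × Z/2.
  H_2: rank ker ∂_2 − rank ∂_3 = (18 − 18) − 0 = 0, and there is no ∂_3, so H_2 = 0.

H_0 = Z,  H_1 = Z × Z/2,  H_2 = 0.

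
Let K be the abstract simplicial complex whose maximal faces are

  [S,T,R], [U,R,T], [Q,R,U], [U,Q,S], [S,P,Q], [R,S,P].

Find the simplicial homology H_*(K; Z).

H_0 = Z,  H_1 = Z,  H_2 = 0.

We work with the vertex ordering P < Q < R < S < T < U. The simplices of K, each written with vertices in increasing order, are:

  0-simplices (6): P, Q, R, S, T, U
  1-simplices (12): PQ, PR, PS, QR, QS, QU, RS, RT, RU, ST, SU, TU
  2-simplices (6): PQS, PRS, QRU, QSU, RST, RTU

giving chain groups C_0 ≅ Z^6, C_1 ≅ Z^12, C_2 ≅ Z^6.

Boundary ∂_1: C_1 → C_0 maps an edge to its endpoints' difference, ∂[p,q] = q − p.
As a 6×12 matrix over Z this has rank 5, with invariant factors (1,1,1,1,1).

∂_2: C_2 → C_1 acts by ∂[p,q,r] = [q,r] − [p,r] + [p,q]. For instance
  ∂QRU = RU − QU + QR,
  ∂PQS = QS − PS + PQ.
The 12×6 boundary matrix has rank 6 and Smith normal form diag(1,1,1,1,1,1).

Computing H_k = (kernel of ∂_k) / (image of ∂_{k+1}):

  H_0: rank C_0 − rank ∂_1 = 6 − 5 = 1, and the invariant factors of ∂_1 are all 1, so H_0 ≅ Z.
  H_1: rank ker ∂_1 − rank ∂_2 = (12 − 5) − 6 = 1, and the invariant factors of ∂_2 are all 1, so H_1 ≅ Z.
  H_2: rank ker ∂_2 − rank ∂_3 = (6 − 6) − 0 = 0, and there is no ∂_3, so H_2 ≅ 0.

As a check, the Euler characteristic is 6 − 12 + 6 = 0, which agrees with 1 − 1 + 0 = 0.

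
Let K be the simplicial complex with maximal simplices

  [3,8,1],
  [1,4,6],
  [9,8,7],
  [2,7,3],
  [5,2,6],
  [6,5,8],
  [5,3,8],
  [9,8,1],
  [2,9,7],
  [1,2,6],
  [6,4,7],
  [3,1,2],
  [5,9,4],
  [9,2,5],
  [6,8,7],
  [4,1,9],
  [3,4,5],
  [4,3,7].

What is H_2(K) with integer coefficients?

H_2 ≅ Z.

Take the total order 1 < 2 < 3 < 4 < 5 < 6 < 7 < 8 < 9 on the vertex set. Then K (dimension 2) consists of the simplices:

  0-simplices (9): [1], [2], [3], [4], [5], [6], [7], [8], [9]
  1-simplices (27): (27 of them)
  2-simplices (18): [1,2,3], [1,2,6], [1,3,8], [1,4,6], [1,4,9], [1,8,9], [2,3,7], [2,5,6], [2,5,9], [2,7,9], [3,4,5], [3,4,7], [3,5,8], [4,5,9], [4,6,7], [5,6,8], [6,7,8], [7,8,9]

Hence C_0 ≅ Z^9, C_1 ≅ Z^27, C_2 ≅ Z^18.

∂_1: C_1 → C_0 sends each edge [p,q] (with p < q) to q − p. For instance
  ∂[2,9] = [9] − [2].
The resulting 9×27 matrix has rank 8, and its Smith normal form has invariant factors (1,1,1,1,1,1,1,1).

∂_2: C_2 → C_1 sends each 2-simplex [p,q,r] to [q,r] − [p,r] + [p,q]. For instance
  ∂[2,5,9] = [5,9] − [2,9] + [2,5],
  ∂[1,2,6] = [2,6] − [1,6] + [1,2].
The 27×18 boundary matrix has rank 17 and Smith normal form diag(1,1,1,1,1,1,1,1,1,1,1,1,1,1,1,1,1).

From H_k ≅ ker(∂_k) / im(∂_{k+1}) we obtain:

  H_2: rank ker ∂_2 − rank ∂_3 = (18 − 17) − 0 = 1, and there is no ∂_3, so H_2 = Z.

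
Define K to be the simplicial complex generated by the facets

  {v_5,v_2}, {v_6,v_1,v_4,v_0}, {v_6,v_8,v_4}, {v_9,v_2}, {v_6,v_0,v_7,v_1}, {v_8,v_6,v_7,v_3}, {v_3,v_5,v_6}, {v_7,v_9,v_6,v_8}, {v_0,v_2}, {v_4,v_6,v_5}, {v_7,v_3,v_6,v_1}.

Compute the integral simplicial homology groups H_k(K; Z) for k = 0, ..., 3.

Order the vertices as v_0 < v_1 < v_2 < v_3 < v_4 < v_5 < v_6 < v_7 < v_8 < v_9. Listing each simplex with vertices in this order, K has dimension 3 with simplices:

  0-simplices (10): [v_0], [v_1], [v_2], [v_3], [v_4], [v_5], [v_6], [v_7], [v_8], [v_9]
  1-simplices (25): (25 of them)
  2-simplices (19): (19 of them)
  3-simplices (5): [v_0,v_1,v_4,v_6], [v_0,v_1,v_6,v_7], [v_1,v_3,v_6,v_7], [v_3,v_6,v_7,v_8], [v_6,v_7,v_8,v_9]

so the chain groups are C_0 ≅ Z^10, C_1 ≅ Z^25, C_2 ≅ Z^19, C_3 ≅ Z^5.

∂_1: C_1 → C_0 sends each edge [p,q] (with p < q) to q − p.
The resulting 10×25 matrix has rank 9, and its Smith normal form has invariant factors (1,1,1,1,1,1,1,1,1).

Boundary ∂_2: C_2 → C_1 sends each 2-simplex [p,q,r] to [q,r] − [p,r] + [p,q]. For instance
  ∂[v_0,v_1,v_4] = [v_1,v_4] − [v_0,v_4] + [v_0,v_1],
  ∂[v_3,v_6,v_8] = [v_6,v_8] − [v_3,v_8] + [v_3,v_6].
This gives a 25×19 integer matrix of rank 14; reducing to Smith normal form yields diagonal entries (1,1,1,1,1,1,1,1,1,1,1,1,1,1).

Boundary ∂_3: C_3 → C_2 sends each 3-simplex σ to the alternating sum Σ_i (−1)^i (σ with its i-th vertex removed). For instance
  ∂[v_1,v_3,v_6,v_7] = [v_3,v_6,v_7] − [v_1,v_6,v_7] + [v_1,v_3,v_7] − [v_1,v_3,v_6],
  ∂[v_0,v_1,v_6,v_7] = [v_1,v_6,v_7] − [v_0,v_6,v_7] + [v_0,v_1,v_7] − [v_0,v_1,v_6].
The resulting 19×5 matrix has rank 5, and its Smith normal form has invariant factors (1,1,1,1,1).

Reading off H_k = ker ∂_k / im ∂_{k+1}:

  H_0: rank C_0 − rank ∂_1 = 10 − 9 = 1, and the invariant factors of ∂_1 are all 1, so H_0 ≅ Z.
  H_1: rank ker ∂_1 − rank ∂_2 = (25 − 9) − 14 = 2, and the invariant factors of ∂_2 are all 1, so H_1 ≅ Z^2.
  H_2: rank ker ∂_2 − rank ∂_3 = (19 − 14) − 5 = 0, and the invariant factors of ∂_3 are all 1, so H_2 ≅ 0.
  H_3: rank ker ∂_3 − rank ∂_4 = (5 − 5) − 0 = 0, and there is no ∂_4, so H_3 ≅ 0.

As a check, the Euler characteristic is 10 − 25 + 19 − 5 = -1, which agrees with 1 − 2 + 0 − 0 = -1.

H_0 = Z,  H_1 = Z^2,  H_2 = 0,  H_3 = 0.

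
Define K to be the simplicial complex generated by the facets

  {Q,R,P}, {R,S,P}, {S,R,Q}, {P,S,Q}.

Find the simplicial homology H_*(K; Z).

H_0 = Z,  H_1 = 0,  H_2 = Z.

K has 4 vertices, 6 edges, 4 triangles.
rank ∂_0 = 0, rank ∂_1 = 3 ⇒ b_0 = 4 − 0 − 3 = 1; all invariant factors of ∂_1 are 1 so no torsion. So H_0 ≅ Z.
rank ∂_1 = 3, rank ∂_2 = 3 ⇒ b_1 = 6 − 3 − 3 = 0; all invariant factors of ∂_2 are 1 so no torsion. So H_1 ≅ 0.
rank ∂_2 = 3, rank ∂_3 = 0 ⇒ b_2 = 4 − 3 − 0 = 1. So H_2 ≅ Z.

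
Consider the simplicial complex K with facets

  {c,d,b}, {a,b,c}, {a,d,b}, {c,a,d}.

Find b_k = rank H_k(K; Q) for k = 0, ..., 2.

Take the total order a < b < c < d on the vertex set. Then K (dimension 2) consists of the simplices:

  0-simplices (4): a, b, c, d
  1-simplices (6): ab, ac, ad, bc, bd, cd
  2-simplices (4): abc, abd, acd, bcd

so the chain groups are C_0 ≅ Z^4, C_1 ≅ Z^6, C_2 ≅ Z^4.

Boundary ∂_1: C_1 → C_0 sends each edge [p,q] (with p < q) to q − p. For instance
  ∂bc = c − b.
As a 4×6 matrix over Z this has rank 3, with invariant factors (1,1,1).

Boundary ∂_2: C_2 → C_1 sends each 2-simplex [p,q,r] to [q,r] − [p,r] + [p,q]. For instance
  ∂abc = bc − ac + ab,
  ∂bcd = cd − bd + bc.
The resulting 6×4 matrix has rank 3, and its Smith normal form has invariant factors (1,1,1).

Computing H_k = (kernel of ∂_k) / (image of ∂_{k+1}):

  H_0: rank C_0 − rank ∂_1 = 4 − 3 = 1, and the invariant factors of ∂_1 are all 1, so H_0 ≅ Z.
  H_1: rank ker ∂_1 − rank ∂_2 = (6 − 3) − 3 = 0, and the invariant factors of ∂_2 are all 1, so H_1 ≅ 0.
  H_2: rank ker ∂_2 − rank ∂_3 = (4 − 3) − 0 = 1, and there is no ∂_3, so H_2 ≅ Z.

As a check, the Euler characteristic is 4 − 6 + 4 = 2, which agrees with 1 − 0 + 1 = 2.

Hence the Betti numbers are b_0 = 1, b_1 = 0, b_2 = 1.

b_0 = 1, b_1 = 0, b_2 = 1.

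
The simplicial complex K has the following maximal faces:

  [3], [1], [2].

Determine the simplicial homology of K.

Take the total order 1 < 2 < 3 on the vertex set. Then K (dimension 0) consists of the simplices:

  0-simplices (3): [1], [2], [3]

giving chain groups C_0 ≅ Z^3.

From H_k ≅ ker(∂_k) / im(∂_{k+1}) we obtain:

  H_0: rank C_0 − rank ∂_1 = 3 − 0 = 3, and there is no ∂_1, so H_0 ≅ Z^3.

H_0 ≅ Z^3.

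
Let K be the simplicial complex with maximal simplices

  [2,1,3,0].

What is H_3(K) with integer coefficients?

H_3 ≅ 0.

Fix the vertex order 0 < 1 < 2 < 3 and write every simplex with vertices in increasing order. Then dim K = 3 and the simplices of K are:

  0-simplices (4): [0], [1], [2], [3]
  1-simplices (6): [0,1], [0,2], [0,3], [1,2], [1,3], [2,3]
  2-simplices (4): [0,1,2], [0,1,3], [0,2,3], [1,2,3]
  3-simplices (1): [0,1,2,3]

so the chain groups are C_0 ≅ Z^4, C_1 ≅ Z^6, C_2 ≅ Z^4, C_3 ≅ Z^1.

∂_1: C_1 → C_0 is given by ∂[p,q] = [q] − [p]. For instance
  ∂[2,3] = [3] − [2].
As a 4×6 matrix over Z this has rank 3, with invariant factors (1,1,1).

Boundary ∂_2: C_2 → C_1 sends each 2-simplex [p,q,r] to [q,r] − [p,r] + [p,q]. For instance
  ∂[0,1,3] = [1,3] − [0,3] + [0,1],
  ∂[0,2,3] = [2,3] − [0,3] + [0,2].
As a 6×4 matrix over Z this has rank 3, with invariant factors (1,1,1).

Boundary ∂_3: C_3 → C_2 sends each 3-simplex σ to the alternating sum Σ_i (−1)^i (σ with its i-th vertex removed). For instance
  ∂[0,1,2,3] = [1,2,3] − [0,2,3] + [0,1,3] − [0,1,2].
The resulting 4×1 matrix has rank 1, and its Smith normal form has invariant factors (1).

From H_k ≅ ker(∂_k) / im(∂_{k+1}) we obtain:

  H_3: rank ker ∂_3 − rank ∂_4 = (1 − 1) − 0 = 0, and there is no ∂_4, so H_3 ≅ 0.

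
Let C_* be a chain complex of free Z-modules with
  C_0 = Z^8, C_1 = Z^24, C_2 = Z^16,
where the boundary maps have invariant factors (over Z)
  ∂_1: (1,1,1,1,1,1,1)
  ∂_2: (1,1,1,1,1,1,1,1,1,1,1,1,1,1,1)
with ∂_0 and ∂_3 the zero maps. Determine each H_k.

H_0: b_0 = 8 − 0 − 7 = 1; torsion from ∂_1 factors > 1: none. So H_0 ≅ Z.
H_1: b_1 = 24 − 7 − 15 = 2; torsion from ∂_2 factors > 1: none. So H_1 ≅ Z^2.
H_2: b_2 = 16 − 15 − 0 = 1; torsion from ∂_3 factors > 1: none. So H_2 ≅ Z.

H_0 ≅ Z,  H_1 ≅ Z^2,  H_2 ≅ Z.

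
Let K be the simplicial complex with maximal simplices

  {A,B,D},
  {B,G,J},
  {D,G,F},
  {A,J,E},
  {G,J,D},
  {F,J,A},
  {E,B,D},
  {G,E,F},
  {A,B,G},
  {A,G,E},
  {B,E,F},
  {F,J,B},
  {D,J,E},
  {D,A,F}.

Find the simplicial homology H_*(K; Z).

K has 7 vertices, 21 edges, 14 triangles.
rank ∂_0 = 0, rank ∂_1 = 6 ⇒ b_0 = 7 − 0 − 6 = 1; all invariant factors of ∂_1 are 1 so no torsion. So H_0 = Z.
rank ∂_1 = 6, rank ∂_2 = 13 ⇒ b_1 = 21 − 6 − 13 = 2; all invariant factors of ∂_2 are 1 so no torsion. So H_1 = Z^2.
rank ∂_2 = 13, rank ∂_3 = 0 ⇒ b_2 = 14 − 13 − 0 = 1. So H_2 = Z.

H_0 ≅ Z,  H_1 ≅ Z^2,  H_2 ≅ Z.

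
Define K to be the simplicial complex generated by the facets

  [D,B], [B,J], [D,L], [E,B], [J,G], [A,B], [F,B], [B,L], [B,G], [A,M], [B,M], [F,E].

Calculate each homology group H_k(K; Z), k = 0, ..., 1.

H_0 = Z,  H_1 = Z^4.

Take the total order A < B < D < E < F < G < J < L < M on the vertex set. Then K (dimension 1) consists of the simplices:

  0-simplices (9): A, B, D, E, F, G, J, L, M
  1-simplices (12): AB, AM, BD, BE, BF, BG, BJ, BL, BM, DL, EF, GJ

giving chain groups C_0 ≅ Z^9, C_1 ≅ Z^12.

The boundary map ∂_1: C_1 → C_0 sends each edge [p,q] (with p < q) to q − p. For instance
  ∂BE = E − B.
The resulting 9×12 matrix has rank 8, and its Smith normal form has invariant factors (1,1,1,1,1,1,1,1).

Now H_k = ker ∂_k / im ∂_{k+1}, so:

  H_0: rank C_0 − rank ∂_1 = 9 − 8 = 1, and the invariant factors of ∂_1 are all 1, so H_0 ≅ Z.
  H_1: rank ker ∂_1 − rank ∂_2 = (12 − 8) − 0 = 4, and there is no ∂_2, so H_1 ≅ Z^4.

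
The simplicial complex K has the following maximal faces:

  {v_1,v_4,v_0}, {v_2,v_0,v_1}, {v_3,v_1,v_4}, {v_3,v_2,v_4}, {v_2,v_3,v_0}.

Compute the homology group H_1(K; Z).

We work with the vertex ordering v_0 < v_1 < v_2 < v_3 < v_4. The simplices of K, each written with vertices in increasing order, are:

  0-simplices (5): [v_0], [v_1], [v_2], [v_3], [v_4]
  1-simplices (10): [v_0,v_1], [v_0,v_2], [v_0,v_3], [v_0,v_4], [v_1,v_2], [v_1,v_3], [v_1,v_4], [v_2,v_3], [v_2,v_4], [v_3,v_4]
  2-simplices (5): [v_0,v_1,v_2], [v_0,v_1,v_4], [v_0,v_2,v_3], [v_1,v_3,v_4], [v_2,v_3,v_4]

so the chain groups are C_0 ≅ Z^5, C_1 ≅ Z^10, C_2 ≅ Z^5.

∂_1: C_1 → C_0 sends each edge [p,q] (with p < q) to q − p. For instance
  ∂[v_0,v_4] = [v_4] − [v_0].
The resulting 5×10 matrix has rank 4, and its Smith normal form has invariant factors (1,1,1,1).

Boundary ∂_2: C_2 → C_1 sends each 2-simplex [p,q,r] to [q,r] − [p,r] + [p,q]. For instance
  ∂[v_1,v_3,v_4] = [v_3,v_4] − [v_1,v_4] + [v_1,v_3],
  ∂[v_0,v_1,v_2] = [v_1,v_2] − [v_0,v_2] + [v_0,v_1].
The resulting 10×5 matrix has rank 5, and its Smith normal form has invariant factors (1,1,1,1,1).

From H_k ≅ ker(∂_k) / im(∂_{k+1}) we obtain:

  H_1: rank ker ∂_1 − rank ∂_2 = (10 − 4) − 5 = 1, and the invariant factors of ∂_2 are all 1, so H_1 ≅ Z.

H_1 ≅ Z.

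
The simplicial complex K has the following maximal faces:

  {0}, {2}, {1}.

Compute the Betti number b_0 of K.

b_0 = 3.

Take the total order 0 < 1 < 2 on the vertex set. Then K (dimension 0) consists of the simplices:

  0-simplices (3): [0], [1], [2]

giving chain groups C_0 ≅ Z^3.

From H_k ≅ ker(∂_k) / im(∂_{k+1}) we obtain:

  H_0: rank C_0 − rank ∂_1 = 3 − 0 = 3, and there is no ∂_1, so H_0 ≅ Z^3.

Hence the Betti numbers are b_0 = 3.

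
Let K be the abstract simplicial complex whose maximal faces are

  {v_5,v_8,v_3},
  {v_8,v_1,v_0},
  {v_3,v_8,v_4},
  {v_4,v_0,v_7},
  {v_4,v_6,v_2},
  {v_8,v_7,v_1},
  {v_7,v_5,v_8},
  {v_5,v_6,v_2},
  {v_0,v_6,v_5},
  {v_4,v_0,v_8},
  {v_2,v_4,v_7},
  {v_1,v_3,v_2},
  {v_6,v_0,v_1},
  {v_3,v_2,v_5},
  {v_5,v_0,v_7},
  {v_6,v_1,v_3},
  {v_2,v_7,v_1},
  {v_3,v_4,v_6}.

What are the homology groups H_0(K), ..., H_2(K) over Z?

H_0 = Z,  H_1 = Z ⊕ Z/2,  H_2 = 0.

Order the vertices as v_0 < v_1 < v_2 < v_3 < v_4 < v_5 < v_6 < v_7 < v_8. Listing each simplex with vertices in this order, K has dimension 2 with simplices:

  0-simplices (9): [v_0], [v_1], [v_2], [v_3], [v_4], [v_5], [v_6], [v_7], [v_8]
  1-simplices (27): (27 of them)
  2-simplices (18): (18 of them)

so the chain groups are C_0 ≅ Z^9, C_1 ≅ Z^27, C_2 ≅ Z^18.

∂_1: C_1 → C_0 is given by ∂[p,q] = [q] − [p].
As a 9×27 matrix over Z this has rank 8, with invariant factors (1,1,1,1,1,1,1,1).

Boundary ∂_2: C_2 → C_1 maps a triangle to the signed sum of its edges. For instance
  ∂[v_1,v_2,v_7] = [v_2,v_7] − [v_1,v_7] + [v_1,v_2],
  ∂[v_3,v_5,v_8] = [v_5,v_8] − [v_3,v_8] + [v_3,v_5].
As a 27×18 matrix over Z this has rank 18, with invariant factors (1,1,1,1,1,1,1,1,1,1,1,1,1,1,1,1,1,2).

Computing H_k = (kernel of ∂_k) / (image of ∂_{k+1}):

  H_0: rank C_0 − rank ∂_1 = 9 − 8 = 1, and the invariant factors of ∂_1 are all 1, so H_0 ≅ Z.
  H_1: rank ker ∂_1 − rank ∂_2 = (27 − 8) − 18 = 1, and ∂_2 has invariant factor 2 > 1, so H_1 ≅ Z ⊕ Z/2.
  H_2: rank ker ∂_2 − rank ∂_3 = (18 − 18) − 0 = 0, and there is no ∂_3, so H_2 ≅ 0.

As a check, the Euler characteristic is 9 − 27 + 18 = 0, which agrees with 1 − 1 + 0 = 0.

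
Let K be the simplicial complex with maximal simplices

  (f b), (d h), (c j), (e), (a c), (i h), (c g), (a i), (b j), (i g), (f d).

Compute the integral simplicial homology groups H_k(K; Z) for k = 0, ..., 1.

K has 10 vertices, 10 edges.
rank ∂_0 = 0, rank ∂_1 = 8 ⇒ b_0 = 10 − 0 − 8 = 2; all invariant factors of ∂_1 are 1 so no torsion. So H_0 ≅ Z^2.
rank ∂_1 = 8, rank ∂_2 = 0 ⇒ b_1 = 10 − 8 − 0 = 2. So H_1 ≅ Z^2.

H_0 ≅ Z^2,  H_1 ≅ Z^2.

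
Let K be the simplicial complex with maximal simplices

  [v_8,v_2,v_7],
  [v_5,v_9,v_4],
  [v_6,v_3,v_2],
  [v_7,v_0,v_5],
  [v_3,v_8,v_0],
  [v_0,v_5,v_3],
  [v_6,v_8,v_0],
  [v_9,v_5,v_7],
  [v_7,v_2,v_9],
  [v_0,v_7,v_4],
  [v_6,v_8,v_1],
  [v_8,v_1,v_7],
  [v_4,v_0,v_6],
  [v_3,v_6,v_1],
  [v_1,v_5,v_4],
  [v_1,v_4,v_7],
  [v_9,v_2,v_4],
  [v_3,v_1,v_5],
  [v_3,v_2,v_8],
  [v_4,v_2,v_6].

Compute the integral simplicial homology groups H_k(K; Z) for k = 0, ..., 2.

H_0 ≅ Z,  H_1 ≅ Z ⊕ Z/2Z,  H_2 = 0.

Fix the vertex order v_0 < v_1 < v_2 < v_3 < v_4 < v_5 < v_6 < v_7 < v_8 < v_9 and write every simplex with vertices in increasing order. Then dim K = 2 and the simplices of K are:

  0-simplices (10): [v_0], [v_1], [v_2], [v_3], [v_4], [v_5], [v_6], [v_7], [v_8], [v_9]
  1-simplices (30): (30 of them)
  2-simplices (20): (20 of them)

giving chain groups C_0 ≅ Z^10, C_1 ≅ Z^30, C_2 ≅ Z^20.

∂_1: C_1 → C_0 sends each edge [p,q] (with p < q) to q − p. For instance
  ∂[v_2,v_6] = [v_6] − [v_2].
As a 10×30 matrix over Z this has rank 9, with invariant factors (1,1,1,1,1,1,1,1,1).

The boundary map ∂_2: C_2 → C_1 sends each 2-simplex [p,q,r] to [q,r] − [p,r] + [p,q]. For instance
  ∂[v_1,v_7,v_8] = [v_7,v_8] − [v_1,v_8] + [v_1,v_7],
  ∂[v_0,v_3,v_5] = [v_3,v_5] − [v_0,v_5] + [v_0,v_3].
As a 30×20 matrix over Z this has rank 20, with invariant factors (1,1,1,1,1,1,1,1,1,1,1,1,1,1,1,1,1,1,1,2).

Computing H_k = (kernel of ∂_k) / (image of ∂_{k+1}):

  H_0: rank C_0 − rank ∂_1 = 10 − 9 = 1, and the invariant factors of ∂_1 are all 1, so H_0 = Z.
  H_1: rank ker ∂_1 − rank ∂_2 = (30 − 9) − 20 = 1, and ∂_2 has invariant factor 2 > 1, so H_1 = Z ⊕ Z/2Z.
  H_2: rank ker ∂_2 − rank ∂_3 = (20 − 20) − 0 = 0, and there is no ∂_3, so H_2 = 0.

As a check, the Euler characteristic is 10 − 30 + 20 = 0, which agrees with 1 − 1 + 0 = 0.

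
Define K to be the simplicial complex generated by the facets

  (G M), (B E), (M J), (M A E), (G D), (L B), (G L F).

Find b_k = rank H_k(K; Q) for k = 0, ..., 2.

b_0 = 1, b_1 = 1, b_2 = 0.

Order the vertices as A < B < D < E < F < G < J < L < M. Listing each simplex with vertices in this order, K has dimension 2 with simplices:

  0-simplices (9): A, B, D, E, F, G, J, L, M
  1-simplices (11): AE, AM, BE, BL, DG, EM, FG, FL, GL, GM, JM
  2-simplices (2): AEM, FGL

so the chain groups are C_0 ≅ Z^9, C_1 ≅ Z^11, C_2 ≅ Z^2.

∂_1: C_1 → C_0 maps an edge to its endpoints' difference, ∂[p,q] = q − p.
As a 9×11 matrix over Z this has rank 8, with invariant factors (1,1,1,1,1,1,1,1).

∂_2: C_2 → C_1 maps a triangle to the signed sum of its edges. For instance
  ∂AEM = EM − AM + AE,
  ∂FGL = GL − FL + FG.
The resulting 11×2 matrix has rank 2, and its Smith normal form has invariant factors (1,1).

Computing H_k = (kernel of ∂_k) / (image of ∂_{k+1}):

  H_0: rank C_0 − rank ∂_1 = 9 − 8 = 1, and the invariant factors of ∂_1 are all 1, so H_0 = Z.
  H_1: rank ker ∂_1 − rank ∂_2 = (11 − 8) − 2 = 1, and the invariant factors of ∂_2 are all 1, so H_1 = Z.
  H_2: rank ker ∂_2 − rank ∂_3 = (2 − 2) − 0 = 0, and there is no ∂_3, so H_2 = 0.

As a check, the Euler characteristic is 9 − 11 + 2 = 0, which agrees with 1 − 1 + 0 = 0.

Hence the Betti numbers are b_0 = 1, b_1 = 1, b_2 = 0.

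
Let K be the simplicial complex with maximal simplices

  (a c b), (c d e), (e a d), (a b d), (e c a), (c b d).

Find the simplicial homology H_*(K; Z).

We work with the vertex ordering a < b < c < d < e. The simplices of K, each written with vertices in increasing order, are:

  0-simplices (5): a, b, c, d, e
  1-simplices (9): ab, ac, ad, ae, bc, bd, cd, ce, de
  2-simplices (6): abc, abd, ace, ade, bcd, cde

so the chain groups are C_0 ≅ Z^5, C_1 ≅ Z^9, C_2 ≅ Z^6.

The boundary map ∂_1: C_1 → C_0 is given by ∂[p,q] = [q] − [p].
This gives a 5×9 integer matrix of rank 4; reducing to Smith normal form yields diagonal entries (1,1,1,1).

∂_2: C_2 → C_1 maps a triangle to the signed sum of its edges. For instance
  ∂bcd = cd − bd + bc,
  ∂abd = bd − ad + ab.
The resulting 9×6 matrix has rank 5, and its Smith normal form has invariant factors (1,1,1,1,1).

Computing H_k = (kernel of ∂_k) / (image of ∂_{k+1}):

  H_0: rank C_0 − rank ∂_1 = 5 − 4 = 1, and the invariant factors of ∂_1 are all 1, so H_0 ≅ Z.
  H_1: rank ker ∂_1 − rank ∂_2 = (9 − 4) − 5 = 0, and the invariant factors of ∂_2 are all 1, so H_1 ≅ 0.
  H_2: rank ker ∂_2 − rank ∂_3 = (6 − 5) − 0 = 1, and there is no ∂_3, so H_2 ≅ Z.

As a check, the Euler characteristic is 5 − 9 + 6 = 2, which agrees with 1 − 0 + 1 = 2.
(K is a triangulation of the 2-sphere S^2.)

H_0 ≅ Z,  H_1 = 0,  H_2 ≅ Z.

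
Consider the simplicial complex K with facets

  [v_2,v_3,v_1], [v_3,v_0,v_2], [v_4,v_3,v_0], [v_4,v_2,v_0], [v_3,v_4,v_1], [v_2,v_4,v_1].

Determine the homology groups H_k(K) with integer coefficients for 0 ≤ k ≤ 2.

H_0 ≅ Z,  H_1 = 0,  H_2 ≅ Z.

Order the vertices as v_0 < v_1 < v_2 < v_3 < v_4. Listing each simplex with vertices in this order, K has dimension 2 with simplices:

  0-simplices (5): [v_0], [v_1], [v_2], [v_3], [v_4]
  1-simplices (9): [v_0,v_2], [v_0,v_3], [v_0,v_4], [v_1,v_2], [v_1,v_3], [v_1,v_4], [v_2,v_3], [v_2,v_4], [v_3,v_4]
  2-simplices (6): [v_0,v_2,v_3], [v_0,v_2,v_4], [v_0,v_3,v_4], [v_1,v_2,v_3], [v_1,v_2,v_4], [v_1,v_3,v_4]

Hence C_0 ≅ Z^5, C_1 ≅ Z^9, C_2 ≅ Z^6.

∂_1: C_1 → C_0 sends each edge [p,q] (with p < q) to q − p.
This gives a 5×9 integer matrix of rank 4; reducing to Smith normal form yields diagonal entries (1,1,1,1).

Boundary ∂_2: C_2 → C_1 acts by ∂[p,q,r] = [q,r] − [p,r] + [p,q]. For instance
  ∂[v_1,v_2,v_4] = [v_2,v_4] − [v_1,v_4] + [v_1,v_2],
  ∂[v_0,v_2,v_3] = [v_2,v_3] − [v_0,v_3] + [v_0,v_2].
As a 9×6 matrix over Z this has rank 5, with invariant factors (1,1,1,1,1).

Reading off H_k = ker ∂_k / im ∂_{k+1}:

  H_0: rank C_0 − rank ∂_1 = 5 − 4 = 1, and the invariant factors of ∂_1 are all 1, so H_0 ≅ Z.
  H_1: rank ker ∂_1 − rank ∂_2 = (9 − 4) − 5 = 0, and the invariant factors of ∂_2 are all 1, so H_1 ≅ 0.
  H_2: rank ker ∂_2 − rank ∂_3 = (6 − 5) − 0 = 1, and there is no ∂_3, so H_2 ≅ Z.

As a check, the Euler characteristic is 5 − 9 + 6 = 2, which agrees with 1 − 0 + 1 = 2.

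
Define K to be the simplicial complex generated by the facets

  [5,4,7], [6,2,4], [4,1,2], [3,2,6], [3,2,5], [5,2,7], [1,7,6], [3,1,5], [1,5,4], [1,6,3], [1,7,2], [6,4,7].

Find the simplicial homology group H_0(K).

H_0 ≅ Z.

Fix the vertex order 1 < 2 < 3 < 4 < 5 < 6 < 7 and write every simplex with vertices in increasing order. Then dim K = 2 and the simplices of K are:

  0-simplices (7): [1], [2], [3], [4], [5], [6], [7]
  1-simplices (18): [1,2], [1,3], [1,4], [1,5], [1,6], [1,7], [2,3], [2,4], [2,5], [2,6], [2,7], [3,5], [3,6], [4,5], [4,6], [4,7], [5,7], [6,7]
  2-simplices (12): [1,2,4], [1,2,7], [1,3,5], [1,3,6], [1,4,5], [1,6,7], [2,3,5], [2,3,6], [2,4,6], [2,5,7], [4,5,7], [4,6,7]

Hence C_0 ≅ Z^7, C_1 ≅ Z^18, C_2 ≅ Z^12.

Boundary ∂_1: C_1 → C_0 is given by ∂[p,q] = [q] − [p].
As a 7×18 matrix over Z this has rank 6, with invariant factors (1,1,1,1,1,1).

∂_2: C_2 → C_1 sends each 2-simplex [p,q,r] to [q,r] − [p,r] + [p,q]. For instance
  ∂[1,3,5] = [3,5] − [1,5] + [1,3],
  ∂[2,4,6] = [4,6] − [2,6] + [2,4].
The 18×12 boundary matrix has rank 12 and Smith normal form diag(1,1,1,1,1,1,1,1,1,1,1,2).

Reading off H_k = ker ∂_k / im ∂_{k+1}:

  H_0: rank C_0 − rank ∂_1 = 7 − 6 = 1, and the invariant factors of ∂_1 are all 1, so H_0 = Z.

(K is a triangulation of the real projective plane RP^2.)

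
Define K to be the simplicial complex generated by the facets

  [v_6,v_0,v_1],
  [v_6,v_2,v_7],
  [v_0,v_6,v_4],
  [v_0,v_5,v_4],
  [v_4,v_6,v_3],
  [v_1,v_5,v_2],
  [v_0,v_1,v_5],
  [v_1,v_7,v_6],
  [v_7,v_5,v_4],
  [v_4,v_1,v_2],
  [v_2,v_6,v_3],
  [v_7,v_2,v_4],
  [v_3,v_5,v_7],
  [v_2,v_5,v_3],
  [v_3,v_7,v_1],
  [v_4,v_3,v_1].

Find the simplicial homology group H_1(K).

Take the total order v_0 < v_1 < v_2 < v_3 < v_4 < v_5 < v_6 < v_7 on the vertex set. Then K (dimension 2) consists of the simplices:

  0-simplices (8): [v_0], [v_1], [v_2], [v_3], [v_4], [v_5], [v_6], [v_7]
  1-simplices (24): (24 of them)
  2-simplices (16): (16 of them)

so the chain groups are C_0 ≅ Z^8, C_1 ≅ Z^24, C_2 ≅ Z^16.

The boundary map ∂_1: C_1 → C_0 sends each edge [p,q] (with p < q) to q − p. For instance
  ∂[v_0,v_4] = [v_4] − [v_0].
This gives a 8×24 integer matrix of rank 7; reducing to Smith normal form yields diagonal entries (1,1,1,1,1,1,1).

∂_2: C_2 → C_1 sends each 2-simplex [p,q,r] to [q,r] − [p,r] + [p,q]. For instance
  ∂[v_2,v_6,v_7] = [v_6,v_7] − [v_2,v_7] + [v_2,v_6],
  ∂[v_2,v_4,v_7] = [v_4,v_7] − [v_2,v_7] + [v_2,v_4].
This gives a 24×16 integer matrix of rank 15; reducing to Smith normal form yields diagonal entries (1,1,1,1,1,1,1,1,1,1,1,1,1,1,1).

From H_k ≅ ker(∂_k) / im(∂_{k+1}) we obtain:

  H_1: rank ker ∂_1 − rank ∂_2 = (24 − 7) − 15 = 2, and the invariant factors of ∂_2 are all 1, so H_1 = Z^2.

(K is a triangulation of the torus T^2.)

H_1 ≅ Z^2.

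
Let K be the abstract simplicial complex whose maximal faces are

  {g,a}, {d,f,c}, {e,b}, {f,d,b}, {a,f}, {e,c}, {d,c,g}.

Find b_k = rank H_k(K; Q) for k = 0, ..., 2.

Take the total order a < b < c < d < e < f < g on the vertex set. Then K (dimension 2) consists of the simplices:

  0-simplices (7): a, b, c, d, e, f, g
  1-simplices (11): af, ag, bd, be, bf, cd, ce, cf, cg, df, dg
  2-simplices (3): bdf, cdf, cdg

so the chain groups are C_0 ≅ Z^7, C_1 ≅ Z^11, C_2 ≅ Z^3.

∂_1: C_1 → C_0 is given by ∂[p,q] = [q] − [p]. For instance
  ∂be = e − b.
As a 7×11 matrix over Z this has rank 6, with invariant factors (1,1,1,1,1,1).

The boundary map ∂_2: C_2 → C_1 sends each 2-simplex [p,q,r] to [q,r] − [p,r] + [p,q]. For instance
  ∂cdf = df − cf + cd,
  ∂cdg = dg − cg + cd.
The resulting 11×3 matrix has rank 3, and its Smith normal form has invariant factors (1,1,1).

Now H_k = ker ∂_k / im ∂_{k+1}, so:

  H_0: rank C_0 − rank ∂_1 = 7 − 6 = 1, and the invariant factors of ∂_1 are all 1, so H_0 = Z.
  H_1: rank ker ∂_1 − rank ∂_2 = (11 − 6) − 3 = 2, and the invariant factors of ∂_2 are all 1, so H_1 = Z^2.
  H_2: rank ker ∂_2 − rank ∂_3 = (3 − 3) − 0 = 0, and there is no ∂_3, so H_2 = 0.

Hence the Betti numbers are b_0 = 1, b_1 = 2, b_2 = 0.

b_0 = 1, b_1 = 2, b_2 = 0.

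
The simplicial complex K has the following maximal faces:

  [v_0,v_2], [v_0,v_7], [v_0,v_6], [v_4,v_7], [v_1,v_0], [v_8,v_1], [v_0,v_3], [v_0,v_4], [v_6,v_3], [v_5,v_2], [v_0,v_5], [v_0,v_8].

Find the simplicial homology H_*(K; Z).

We work with the vertex ordering v_0 < v_1 < v_2 < v_3 < v_4 < v_5 < v_6 < v_7 < v_8. The simplices of K, each written with vertices in increasing order, are:

  0-simplices (9): [v_0], [v_1], [v_2], [v_3], [v_4], [v_5], [v_6], [v_7], [v_8]
  1-simplices (12): [v_0,v_1], [v_0,v_2], [v_0,v_3], [v_0,v_4], [v_0,v_5], [v_0,v_6], [v_0,v_7], [v_0,v_8], [v_1,v_8], [v_2,v_5], [v_3,v_6], [v_4,v_7]

so the chain groups are C_0 ≅ Z^9, C_1 ≅ Z^12.

The boundary map ∂_1: C_1 → C_0 sends each edge [p,q] (with p < q) to q − p.
As a 9×12 matrix over Z this has rank 8, with invariant factors (1,1,1,1,1,1,1,1).

Now H_k = ker ∂_k / im ∂_{k+1}, so:

  H_0: rank C_0 − rank ∂_1 = 9 − 8 = 1, and the invariant factors of ∂_1 are all 1, so H_0 ≅ Z.
  H_1: rank ker ∂_1 − rank ∂_2 = (12 − 8) − 0 = 4, and there is no ∂_2, so H_1 ≅ Z^4.

(K is a triangulation of a wedge of 4 circles.)

H_0 = Z,  H_1 = Z^4.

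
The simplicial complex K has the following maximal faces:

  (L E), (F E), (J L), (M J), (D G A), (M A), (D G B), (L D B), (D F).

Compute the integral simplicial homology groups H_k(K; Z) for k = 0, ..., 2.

Fix the vertex order A < B < D < E < F < G < J < L < M and write every simplex with vertices in increasing order. Then dim K = 2 and the simplices of K are:

  0-simplices (9): A, B, D, E, F, G, J, L, M
  1-simplices (13): AD, AG, AM, BD, BG, BL, DF, DG, DL, EF, EL, JL, JM
  2-simplices (3): ADG, BDG, BDL

Hence C_0 ≅ Z^9, C_1 ≅ Z^13, C_2 ≅ Z^3.

Boundary ∂_1: C_1 → C_0 maps an edge to its endpoints' difference, ∂[p,q] = q − p.
The 9×13 boundary matrix has rank 8 and Smith normal form diag(1,1,1,1,1,1,1,1).

The boundary map ∂_2: C_2 → C_1 acts by ∂[p,q,r] = [q,r] − [p,r] + [p,q]. For instance
  ∂ADG = DG − AG + AD,
  ∂BDG = DG − BG + BD.
As a 13×3 matrix over Z this has rank 3, with invariant factors (1,1,1).

Now H_k = ker ∂_k / im ∂_{k+1}, so:

  H_0: rank C_0 − rank ∂_1 = 9 − 8 = 1, and the invariant factors of ∂_1 are all 1, so H_0 ≅ Z.
  H_1: rank ker ∂_1 − rank ∂_2 = (13 − 8) − 3 = 2, and the invariant factors of ∂_2 are all 1, so H_1 ≅ Z^2.
  H_2: rank ker ∂_2 − rank ∂_3 = (3 − 3) − 0 = 0, and there is no ∂_3, so H_2 ≅ 0.

As a check, the Euler characteristic is 9 − 13 + 3 = -1, which agrees with 1 − 2 + 0 = -1.

H_0 ≅ Z,  H_1 ≅ Z^2,  H_2 = 0.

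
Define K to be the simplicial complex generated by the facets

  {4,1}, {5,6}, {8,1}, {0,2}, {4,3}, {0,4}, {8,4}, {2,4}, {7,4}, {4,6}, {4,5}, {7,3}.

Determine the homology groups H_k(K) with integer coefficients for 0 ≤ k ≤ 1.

We work with the vertex ordering 0 < 1 < 2 < 3 < 4 < 5 < 6 < 7 < 8. The simplices of K, each written with vertices in increasing order, are:

  0-simplices (9): [0], [1], [2], [3], [4], [5], [6], [7], [8]
  1-simplices (12): [0,2], [0,4], [1,4], [1,8], [2,4], [3,4], [3,7], [4,5], [4,6], [4,7], [4,8], [5,6]

Hence C_0 ≅ Z^9, C_1 ≅ Z^12.

Boundary ∂_1: C_1 → C_0 sends each edge [p,q] (with p < q) to q − p.
As a 9×12 matrix over Z this has rank 8, with invariant factors (1,1,1,1,1,1,1,1).

Reading off H_k = ker ∂_k / im ∂_{k+1}:

  H_0: rank C_0 − rank ∂_1 = 9 − 8 = 1, and the invariant factors of ∂_1 are all 1, so H_0 ≅ Z.
  H_1: rank ker ∂_1 − rank ∂_2 = (12 − 8) − 0 = 4, and there is no ∂_2, so H_1 ≅ Z^4.

As a check, the Euler characteristic is 9 − 12 = -3, which agrees with 1 − 4 = -3.

H_0 = Z,  H_1 = Z^4.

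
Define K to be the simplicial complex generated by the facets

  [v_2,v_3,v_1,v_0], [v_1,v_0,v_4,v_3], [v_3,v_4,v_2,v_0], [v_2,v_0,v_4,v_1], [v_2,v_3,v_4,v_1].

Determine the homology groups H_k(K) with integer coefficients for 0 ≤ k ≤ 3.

Take the total order v_0 < v_1 < v_2 < v_3 < v_4 on the vertex set. Then K (dimension 3) consists of the simplices:

  0-simplices (5): [v_0], [v_1], [v_2], [v_3], [v_4]
  1-simplices (10): [v_0,v_1], [v_0,v_2], [v_0,v_3], [v_0,v_4], [v_1,v_2], [v_1,v_3], [v_1,v_4], [v_2,v_3], [v_2,v_4], [v_3,v_4]
  2-simplices (10): [v_0,v_1,v_2], [v_0,v_1,v_3], [v_0,v_1,v_4], [v_0,v_2,v_3], [v_0,v_2,v_4], [v_0,v_3,v_4], [v_1,v_2,v_3], [v_1,v_2,v_4], [v_1,v_3,v_4], [v_2,v_3,v_4]
  3-simplices (5): [v_0,v_1,v_2,v_3], [v_0,v_1,v_2,v_4], [v_0,v_1,v_3,v_4], [v_0,v_2,v_3,v_4], [v_1,v_2,v_3,v_4]

giving chain groups C_0 ≅ Z^5, C_1 ≅ Z^10, C_2 ≅ Z^10, C_3 ≅ Z^5.

The boundary map ∂_1: C_1 → C_0 maps an edge to its endpoints' difference, ∂[p,q] = q − p. For instance
  ∂[v_1,v_2] = [v_2] − [v_1].
As a 5×10 matrix over Z this has rank 4, with invariant factors (1,1,1,1).

∂_2: C_2 → C_1 sends each 2-simplex [p,q,r] to [q,r] − [p,r] + [p,q]. For instance
  ∂[v_1,v_3,v_4] = [v_3,v_4] − [v_1,v_4] + [v_1,v_3],
  ∂[v_1,v_2,v_3] = [v_2,v_3] − [v_1,v_3] + [v_1,v_2].
The resulting 10×10 matrix has rank 6, and its Smith normal form has invariant factors (1,1,1,1,1,1).

The boundary map ∂_3: C_3 → C_2 sends each 3-simplex σ to the alternating sum Σ_i (−1)^i (σ with its i-th vertex removed). For instance
  ∂[v_0,v_1,v_2,v_3] = [v_1,v_2,v_3] − [v_0,v_2,v_3] + [v_0,v_1,v_3] − [v_0,v_1,v_2],
  ∂[v_0,v_1,v_3,v_4] = [v_1,v_3,v_4] − [v_0,v_3,v_4] + [v_0,v_1,v_4] − [v_0,v_1,v_3].
This gives a 10×5 integer matrix of rank 4; reducing to Smith normal form yields diagonal entries (1,1,1,1).

Now H_k = ker ∂_k / im ∂_{k+1}, so:

  H_0: rank C_0 − rank ∂_1 = 5 − 4 = 1, and the invariant factors of ∂_1 are all 1, so H_0 ≅ Z.
  H_1: rank ker ∂_1 − rank ∂_2 = (10 − 4) − 6 = 0, and the invariant factors of ∂_2 are all 1, so H_1 ≅ 0.
  H_2: rank ker ∂_2 − rank ∂_3 = (10 − 6) − 4 = 0, and the invariant factors of ∂_3 are all 1, so H_2 ≅ 0.
  H_3: rank ker ∂_3 − rank ∂_4 = (5 − 4) − 0 = 1, and there is no ∂_4, so H_3 ≅ Z.

H_0 ≅ Z,  H_1 = 0,  H_2 = 0,  H_3 ≅ Z.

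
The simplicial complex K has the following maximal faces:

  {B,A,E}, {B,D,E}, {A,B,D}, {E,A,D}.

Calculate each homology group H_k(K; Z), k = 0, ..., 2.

K has 4 vertices, 6 edges, 4 triangles.
rank ∂_0 = 0, rank ∂_1 = 3 ⇒ b_0 = 4 − 0 − 3 = 1; all invariant factors of ∂_1 are 1 so no torsion. So H_0 ≅ Z.
rank ∂_1 = 3, rank ∂_2 = 3 ⇒ b_1 = 6 − 3 − 3 = 0; all invariant factors of ∂_2 are 1 so no torsion. So H_1 ≅ 0.
rank ∂_2 = 3, rank ∂_3 = 0 ⇒ b_2 = 4 − 3 − 0 = 1. So H_2 ≅ Z.

H_0 ≅ Z,  H_1 = 0,  H_2 ≅ Z.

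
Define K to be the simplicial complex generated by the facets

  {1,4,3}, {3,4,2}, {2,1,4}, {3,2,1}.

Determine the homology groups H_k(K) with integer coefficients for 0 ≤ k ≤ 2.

H_0 ≅ Z,  H_1 = 0,  H_2 ≅ Z.

K has 4 vertices, 6 edges, 4 triangles.
rank ∂_0 = 0, rank ∂_1 = 3 ⇒ b_0 = 4 − 0 − 3 = 1; all invariant factors of ∂_1 are 1 so no torsion. So H_0 = Z.
rank ∂_1 = 3, rank ∂_2 = 3 ⇒ b_1 = 6 − 3 − 3 = 0; all invariant factors of ∂_2 are 1 so no torsion. So H_1 = 0.
rank ∂_2 = 3, rank ∂_3 = 0 ⇒ b_2 = 4 − 3 − 0 = 1. So H_2 = Z.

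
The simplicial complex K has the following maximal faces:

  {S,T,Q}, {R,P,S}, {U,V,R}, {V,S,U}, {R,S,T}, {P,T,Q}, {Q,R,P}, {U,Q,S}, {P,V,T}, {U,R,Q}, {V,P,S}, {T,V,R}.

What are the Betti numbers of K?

b_0 = 1, b_1 = 0, b_2 = 0.

Fix the vertex order P < Q < R < S < T < U < V and write every simplex with vertices in increasing order. Then dim K = 2 and the simplices of K are:

  0-simplices (7): P, Q, R, S, T, U, V
  1-simplices (18): PQ, PR, PS, PT, PV, QR, QS, QT, QU, RS, RT, RU, RV, ST, SU, SV, TV, UV
  2-simplices (12): PQR, PQT, PRS, PSV, PTV, QRU, QST, QSU, RST, RTV, RUV, SUV

Hence C_0 ≅ Z^7, C_1 ≅ Z^18, C_2 ≅ Z^12.

Boundary ∂_1: C_1 → C_0 sends each edge [p,q] (with p < q) to q − p. For instance
  ∂RS = S − R.
The 7×18 boundary matrix has rank 6 and Smith normal form diag(1,1,1,1,1,1).

Boundary ∂_2: C_2 → C_1 sends each 2-simplex [p,q,r] to [q,r] − [p,r] + [p,q]. For instance
  ∂SUV = UV − SV + SU,
  ∂RST = ST − RT + RS.
This gives a 18×12 integer matrix of rank 12; reducing to Smith normal form yields diagonal entries (1,1,1,1,1,1,1,1,1,1,1,2).

Computing H_k = (kernel of ∂_k) / (image of ∂_{k+1}):

  H_0: rank C_0 − rank ∂_1 = 7 − 6 = 1, and the invariant factors of ∂_1 are all 1, so H_0 = Z.
  H_1: rank ker ∂_1 − rank ∂_2 = (18 − 6) − 12 = 0, and ∂_2 has invariant factor 2 > 1, so H_1 = Z_2.
  H_2: rank ker ∂_2 − rank ∂_3 = (12 − 12) − 0 = 0, and there is no ∂_3, so H_2 = 0.

Hence the Betti numbers are b_0 = 1, b_1 = 0, b_2 = 0.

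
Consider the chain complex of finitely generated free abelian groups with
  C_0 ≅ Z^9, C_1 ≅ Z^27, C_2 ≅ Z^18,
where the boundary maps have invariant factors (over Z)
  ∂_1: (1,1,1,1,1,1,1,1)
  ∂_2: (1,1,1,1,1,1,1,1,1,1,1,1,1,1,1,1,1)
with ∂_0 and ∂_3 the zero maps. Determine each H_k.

H_0 = Z,  H_1 = Z^2,  H_2 = Z.

H_0: b_0 = 9 − 0 − 8 = 1; torsion from ∂_1 factors > 1: none. So H_0 = Z.
H_1: b_1 = 27 − 8 − 17 = 2; torsion from ∂_2 factors > 1: none. So H_1 = Z^2.
H_2: b_2 = 18 − 17 − 0 = 1; torsion from ∂_3 factors > 1: none. So H_2 = Z.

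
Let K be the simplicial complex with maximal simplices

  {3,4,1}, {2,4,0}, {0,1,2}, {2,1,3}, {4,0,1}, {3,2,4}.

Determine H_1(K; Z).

H_1 = 0.

We work with the vertex ordering 0 < 1 < 2 < 3 < 4. The simplices of K, each written with vertices in increasing order, are:

  0-simplices (5): [0], [1], [2], [3], [4]
  1-simplices (9): [0,1], [0,2], [0,4], [1,2], [1,3], [1,4], [2,3], [2,4], [3,4]
  2-simplices (6): [0,1,2], [0,1,4], [0,2,4], [1,2,3], [1,3,4], [2,3,4]

so the chain groups are C_0 ≅ Z^5, C_1 ≅ Z^9, C_2 ≅ Z^6.

The boundary map ∂_1: C_1 → C_0 is given by ∂[p,q] = [q] − [p]. For instance
  ∂[2,4] = [4] − [2].
The 5×9 boundary matrix has rank 4 and Smith normal form diag(1,1,1,1).

Boundary ∂_2: C_2 → C_1 sends each 2-simplex [p,q,r] to [q,r] − [p,r] + [p,q]. For instance
  ∂[1,3,4] = [3,4] − [1,4] + [1,3],
  ∂[0,1,4] = [1,4] − [0,4] + [0,1].
As a 9×6 matrix over Z this has rank 5, with invariant factors (1,1,1,1,1).

Now H_k = ker ∂_k / im ∂_{k+1}, so:

  H_1: rank ker ∂_1 − rank ∂_2 = (9 − 4) − 5 = 0, and the invariant factors of ∂_2 are all 1, so H_1 ≅ 0.

(K is a triangulation of the 2-sphere S^2.)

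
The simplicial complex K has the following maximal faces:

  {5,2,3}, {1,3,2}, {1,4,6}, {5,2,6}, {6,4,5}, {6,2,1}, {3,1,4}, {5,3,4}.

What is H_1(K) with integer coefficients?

Order the vertices as 1 < 2 < 3 < 4 < 5 < 6. Listing each simplex with vertices in this order, K has dimension 2 with simplices:

  0-simplices (6): [1], [2], [3], [4], [5], [6]
  1-simplices (12): [1,2], [1,3], [1,4], [1,6], [2,3], [2,5], [2,6], [3,4], [3,5], [4,5], [4,6], [5,6]
  2-simplices (8): [1,2,3], [1,2,6], [1,3,4], [1,4,6], [2,3,5], [2,5,6], [3,4,5], [4,5,6]

so the chain groups are C_0 ≅ Z^6, C_1 ≅ Z^12, C_2 ≅ Z^8.

The boundary map ∂_1: C_1 → C_0 maps an edge to its endpoints' difference, ∂[p,q] = q − p. For instance
  ∂[2,6] = [6] − [2].
As a 6×12 matrix over Z this has rank 5, with invariant factors (1,1,1,1,1).

∂_2: C_2 → C_1 sends each 2-simplex [p,q,r] to [q,r] − [p,r] + [p,q]. For instance
  ∂[2,5,6] = [5,6] − [2,6] + [2,5],
  ∂[1,2,6] = [2,6] − [1,6] + [1,2].
As a 12×8 matrix over Z this has rank 7, with invariant factors (1,1,1,1,1,1,1).

Reading off H_k = ker ∂_k / im ∂_{k+1}:

  H_1: rank ker ∂_1 − rank ∂_2 = (12 − 5) − 7 = 0, and the invariant factors of ∂_2 are all 1, so H_1 = 0.

H_1 ≅ 0.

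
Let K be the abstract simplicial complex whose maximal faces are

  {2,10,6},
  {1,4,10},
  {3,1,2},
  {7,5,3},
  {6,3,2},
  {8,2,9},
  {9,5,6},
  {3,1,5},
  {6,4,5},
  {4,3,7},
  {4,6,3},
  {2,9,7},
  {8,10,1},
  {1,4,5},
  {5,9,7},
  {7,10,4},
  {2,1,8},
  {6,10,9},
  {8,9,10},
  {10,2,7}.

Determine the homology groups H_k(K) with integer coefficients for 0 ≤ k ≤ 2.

Fix the vertex order 1 < 2 < 3 < 4 < 5 < 6 < 7 < 8 < 9 < 10 and write every simplex with vertices in increasing order. Then dim K = 2 and the simplices of K are:

  0-simplices (10): [1], [2], [3], [4], [5], [6], [7], [8], [9], [10]
  1-simplices (30): (30 of them)
  2-simplices (20): (20 of them)

Hence C_0 ≅ Z^10, C_1 ≅ Z^30, C_2 ≅ Z^20.

∂_1: C_1 → C_0 sends each edge [p,q] (with p < q) to q − p.
The 10×30 boundary matrix has rank 9 and Smith normal form diag(1,1,1,1,1,1,1,1,1).

The boundary map ∂_2: C_2 → C_1 sends each 2-simplex [p,q,r] to [q,r] − [p,r] + [p,q]. For instance
  ∂[4,5,6] = [5,6] − [4,6] + [4,5],
  ∂[6,9,10] = [9,10] − [6,10] + [6,9].
The 30×20 boundary matrix has rank 20 and Smith normal form diag(1,1,1,1,1,1,1,1,1,1,1,1,1,1,1,1,1,1,1,2).

Computing H_k = (kernel of ∂_k) / (image of ∂_{k+1}):

  H_0: rank C_0 − rank ∂_1 = 10 − 9 = 1, and the invariant factors of ∂_1 are all 1, so H_0 ≅ Z.
  H_1: rank ker ∂_1 − rank ∂_2 = (30 − 9) − 20 = 1, and ∂_2 has invariant factor 2 > 1, so H_1 ≅ Z ⊕ Z/2.
  H_2: rank ker ∂_2 − rank ∂_3 = (20 − 20) − 0 = 0, and there is no ∂_3, so H_2 ≅ 0.

H_0 = Z,  H_1 = Z ⊕ Z/2,  H_2 = 0.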